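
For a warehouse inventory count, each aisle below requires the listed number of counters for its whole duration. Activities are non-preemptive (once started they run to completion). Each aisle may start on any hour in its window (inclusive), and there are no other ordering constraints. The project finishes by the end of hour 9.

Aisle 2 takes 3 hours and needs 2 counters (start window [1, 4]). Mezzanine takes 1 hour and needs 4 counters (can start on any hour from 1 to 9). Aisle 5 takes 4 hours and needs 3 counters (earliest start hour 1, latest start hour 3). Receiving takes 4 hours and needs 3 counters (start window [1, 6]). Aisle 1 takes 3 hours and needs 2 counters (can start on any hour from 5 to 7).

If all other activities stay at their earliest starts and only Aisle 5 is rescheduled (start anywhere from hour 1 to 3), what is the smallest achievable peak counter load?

9

Aisle 5@1: h1:12  h2:8  h3:8  h4:6  h5:2  h6:2  h7:2  h8:0  h9:0 → peak 12
Aisle 5@2: h1:9  h2:8  h3:8  h4:6  h5:5  h6:2  h7:2  h8:0  h9:0 → peak 9
Aisle 5@3: h1:9  h2:5  h3:8  h4:6  h5:5  h6:5  h7:2  h8:0  h9:0 → peak 9
Best is Aisle 5@2, peak 9.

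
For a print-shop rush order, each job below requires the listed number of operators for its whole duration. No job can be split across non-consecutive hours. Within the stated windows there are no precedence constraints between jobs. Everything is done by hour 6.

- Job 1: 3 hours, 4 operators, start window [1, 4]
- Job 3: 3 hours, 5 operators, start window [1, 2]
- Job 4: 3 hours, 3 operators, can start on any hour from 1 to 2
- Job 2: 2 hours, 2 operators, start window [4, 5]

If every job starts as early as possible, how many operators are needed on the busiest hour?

Early-start schedule: Job 1@1, Job 3@1, Job 4@1, Job 2@4.
Load per hour: hour 1: 12, hour 2: 12, hour 3: 12, hour 4: 2, hour 5: 2, hour 6: 0.
Peak is 12.

12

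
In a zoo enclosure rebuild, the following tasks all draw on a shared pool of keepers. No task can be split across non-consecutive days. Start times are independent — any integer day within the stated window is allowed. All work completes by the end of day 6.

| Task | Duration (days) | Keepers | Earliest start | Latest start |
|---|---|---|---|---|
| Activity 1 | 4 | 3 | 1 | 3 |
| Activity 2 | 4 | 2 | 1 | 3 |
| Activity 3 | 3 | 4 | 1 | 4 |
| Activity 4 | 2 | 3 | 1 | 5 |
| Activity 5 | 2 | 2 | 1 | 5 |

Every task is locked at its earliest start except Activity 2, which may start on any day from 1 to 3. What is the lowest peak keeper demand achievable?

Activity 2@1: d1:14  d2:14  d3:9  d4:5  d5:0  d6:0 → peak 14
Activity 2@2: d1:12  d2:14  d3:9  d4:5  d5:2  d6:0 → peak 14
Activity 2@3: d1:12  d2:12  d3:9  d4:5  d5:2  d6:2 → peak 12
Best is Activity 2@3, peak 12.

12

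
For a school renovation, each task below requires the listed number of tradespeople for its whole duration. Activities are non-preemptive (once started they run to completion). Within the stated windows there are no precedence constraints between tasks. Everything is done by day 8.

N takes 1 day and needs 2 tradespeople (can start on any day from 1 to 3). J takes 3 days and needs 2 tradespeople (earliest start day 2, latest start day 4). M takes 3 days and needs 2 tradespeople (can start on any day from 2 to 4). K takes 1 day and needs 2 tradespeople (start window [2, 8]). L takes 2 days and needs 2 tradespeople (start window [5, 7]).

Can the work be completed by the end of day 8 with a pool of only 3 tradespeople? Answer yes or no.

The minimum achievable peak is 4; 3 < 4, so no feasible schedule stays within the cap.

no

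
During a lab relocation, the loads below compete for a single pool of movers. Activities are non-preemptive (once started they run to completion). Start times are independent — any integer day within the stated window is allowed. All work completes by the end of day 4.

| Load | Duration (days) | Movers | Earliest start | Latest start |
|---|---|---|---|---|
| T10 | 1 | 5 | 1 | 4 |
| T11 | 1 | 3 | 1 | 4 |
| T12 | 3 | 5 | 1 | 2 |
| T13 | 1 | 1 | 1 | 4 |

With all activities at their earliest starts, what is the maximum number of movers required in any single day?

Early-start schedule: T10@1, T11@1, T12@1, T13@1.
Load per day: day 1: 14, day 2: 5, day 3: 5, day 4: 0.
Peak is 14.

14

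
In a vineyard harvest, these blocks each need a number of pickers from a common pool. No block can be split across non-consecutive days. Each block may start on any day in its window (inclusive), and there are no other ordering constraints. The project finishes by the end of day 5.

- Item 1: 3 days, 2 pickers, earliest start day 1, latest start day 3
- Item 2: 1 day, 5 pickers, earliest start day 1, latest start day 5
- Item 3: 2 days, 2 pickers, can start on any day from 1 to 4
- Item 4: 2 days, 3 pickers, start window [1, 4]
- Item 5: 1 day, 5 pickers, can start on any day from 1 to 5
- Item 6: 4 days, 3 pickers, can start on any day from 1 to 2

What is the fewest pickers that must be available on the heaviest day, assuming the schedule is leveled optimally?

Early-start (Item 1@1, Item 2@1, Item 3@1, Item 4@1, Item 5@1, Item 6@1) gives peak 20: d1:20  d2:10  d3:5  d4:3  d5:0.
Shift Item 1→2, Item 4→3, Item 5→5, Item 6→2.
Schedule Item 1@2, Item 2@1, Item 3@1, Item 4@3, Item 5@5, Item 6@2: d1:7  d2:7  d3:8  d4:8  d5:8 — peak 8.
Total picker-days = 38 over 5 days ⇒ peak ≥ ⌈38/5⌉ = 8, so 8 is optimal.

8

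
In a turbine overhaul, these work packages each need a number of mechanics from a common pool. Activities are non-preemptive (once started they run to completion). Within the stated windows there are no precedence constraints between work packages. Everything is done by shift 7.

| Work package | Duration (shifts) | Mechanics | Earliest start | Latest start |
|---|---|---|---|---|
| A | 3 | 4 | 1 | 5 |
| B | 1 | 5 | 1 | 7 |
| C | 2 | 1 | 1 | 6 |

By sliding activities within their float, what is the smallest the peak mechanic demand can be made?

5

Early-start (A@1, B@1, C@1) gives peak 10: s1:10  s2:5  s3:4  s4:0  s5:0  s6:0  s7:0.
Shift B→4.
Schedule A@1, B@4, C@1: s1:5  s2:5  s3:4  s4:5  s5:0  s6:0  s7:0 — peak 5.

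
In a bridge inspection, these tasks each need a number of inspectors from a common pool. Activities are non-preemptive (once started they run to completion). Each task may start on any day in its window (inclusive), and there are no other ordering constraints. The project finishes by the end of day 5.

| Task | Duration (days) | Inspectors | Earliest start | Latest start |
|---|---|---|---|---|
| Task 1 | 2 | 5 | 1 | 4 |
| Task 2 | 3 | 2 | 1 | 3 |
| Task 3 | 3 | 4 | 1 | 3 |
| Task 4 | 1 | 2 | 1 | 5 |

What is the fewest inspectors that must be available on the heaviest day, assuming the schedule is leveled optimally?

Early-start (Task 1@1, Task 2@1, Task 3@1, Task 4@1) gives peak 13: d1:13  d2:11  d3:6  d4:0  d5:0.
Shift Task 3→3, Task 4→4.
Schedule Task 1@1, Task 2@1, Task 3@3, Task 4@4: d1:7  d2:7  d3:6  d4:6  d5:4 — peak 7.

7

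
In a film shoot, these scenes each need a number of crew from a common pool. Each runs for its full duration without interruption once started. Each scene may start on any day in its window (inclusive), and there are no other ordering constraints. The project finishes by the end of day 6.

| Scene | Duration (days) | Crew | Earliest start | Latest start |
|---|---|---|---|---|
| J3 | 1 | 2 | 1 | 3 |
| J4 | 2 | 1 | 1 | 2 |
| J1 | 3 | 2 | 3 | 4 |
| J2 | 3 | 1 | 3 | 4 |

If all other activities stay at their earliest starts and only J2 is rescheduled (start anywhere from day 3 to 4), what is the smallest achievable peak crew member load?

3

J2@3: d1:3  d2:1  d3:3  d4:3  d5:3  d6:0 → peak 3
J2@4: d1:3  d2:1  d3:2  d4:3  d5:3  d6:1 → peak 3
Best is J2@3, peak 3.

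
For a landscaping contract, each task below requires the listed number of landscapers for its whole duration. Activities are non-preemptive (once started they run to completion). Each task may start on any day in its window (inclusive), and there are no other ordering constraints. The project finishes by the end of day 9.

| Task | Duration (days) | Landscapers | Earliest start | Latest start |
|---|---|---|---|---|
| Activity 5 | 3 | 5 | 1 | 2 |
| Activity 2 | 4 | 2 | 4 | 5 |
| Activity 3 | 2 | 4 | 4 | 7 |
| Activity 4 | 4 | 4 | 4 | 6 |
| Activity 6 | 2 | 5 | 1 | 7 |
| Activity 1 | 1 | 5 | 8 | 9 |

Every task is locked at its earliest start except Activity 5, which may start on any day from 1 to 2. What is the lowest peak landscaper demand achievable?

10

Activity 5@1: d1:10  d2:10  d3:5  d4:10  d5:10  d6:6  d7:6  d8:5  d9:0 → peak 10
Activity 5@2: d1:5  d2:10  d3:5  d4:15  d5:10  d6:6  d7:6  d8:5  d9:0 → peak 15
Best is Activity 5@1, peak 10.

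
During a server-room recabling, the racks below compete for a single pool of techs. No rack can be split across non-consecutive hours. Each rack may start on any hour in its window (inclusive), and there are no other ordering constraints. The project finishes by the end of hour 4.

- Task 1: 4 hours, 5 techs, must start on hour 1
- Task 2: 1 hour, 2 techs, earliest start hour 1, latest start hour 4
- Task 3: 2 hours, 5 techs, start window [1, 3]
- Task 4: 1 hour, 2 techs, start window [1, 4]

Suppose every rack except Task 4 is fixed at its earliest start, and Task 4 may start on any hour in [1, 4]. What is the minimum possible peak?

12

Task 4@1: h1:14  h2:10  h3:5  h4:5 → peak 14
Task 4@2: h1:12  h2:12  h3:5  h4:5 → peak 12
Task 4@3: h1:12  h2:10  h3:7  h4:5 → peak 12
Task 4@4: h1:12  h2:10  h3:5  h4:7 → peak 12
Best is Task 4@2, peak 12.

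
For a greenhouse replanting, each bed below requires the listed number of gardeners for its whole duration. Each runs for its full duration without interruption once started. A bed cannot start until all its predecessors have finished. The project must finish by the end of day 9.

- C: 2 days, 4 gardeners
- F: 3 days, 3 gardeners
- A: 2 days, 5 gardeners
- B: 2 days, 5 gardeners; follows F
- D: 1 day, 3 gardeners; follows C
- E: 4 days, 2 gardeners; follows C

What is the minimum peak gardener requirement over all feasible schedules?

7

Early-start (C@1, F@1, A@1, B@4, D@3, E@3) gives peak 12: d1:12  d2:12  d3:8  d4:7  d5:7  d6:2  d7:0  d8:0  d9:0.
Shift A→4, B→6, E→4.
Schedule C@1, F@1, A@4, B@6, D@3, E@4: d1:7  d2:7  d3:6  d4:7  d5:7  d6:7  d7:7  d8:0  d9:0 — peak 7.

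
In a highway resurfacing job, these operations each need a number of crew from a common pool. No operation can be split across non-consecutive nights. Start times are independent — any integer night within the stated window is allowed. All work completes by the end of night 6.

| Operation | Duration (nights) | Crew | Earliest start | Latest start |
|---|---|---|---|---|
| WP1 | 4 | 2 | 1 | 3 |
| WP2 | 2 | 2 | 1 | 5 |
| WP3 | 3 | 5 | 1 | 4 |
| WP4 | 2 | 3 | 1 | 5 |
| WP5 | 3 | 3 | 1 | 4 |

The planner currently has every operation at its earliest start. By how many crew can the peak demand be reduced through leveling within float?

7

Early-start peak: n1:15  n2:15  n3:10  n4:2  n5:0  n6:0 ⇒ 15.
Leveled (WP1@1, WP2@1, WP3@4, WP4@5, WP5@1): n1:7  n2:7  n3:5  n4:7  n5:8  n6:8 ⇒ 8.
Reduction 15 − 8 = 7.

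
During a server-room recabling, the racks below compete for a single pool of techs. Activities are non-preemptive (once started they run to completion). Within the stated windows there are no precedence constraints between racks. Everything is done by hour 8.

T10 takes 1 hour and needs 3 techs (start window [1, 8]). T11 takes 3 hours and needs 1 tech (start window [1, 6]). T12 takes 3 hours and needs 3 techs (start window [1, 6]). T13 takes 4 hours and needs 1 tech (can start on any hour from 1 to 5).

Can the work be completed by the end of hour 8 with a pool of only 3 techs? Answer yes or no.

yes

Schedule T10@1, T11@2, T12@6, T13@2: h1:3  h2:2  h3:2  h4:2  h5:1  h6:3  h7:3  h8:3 — peak 3 ≤ 3.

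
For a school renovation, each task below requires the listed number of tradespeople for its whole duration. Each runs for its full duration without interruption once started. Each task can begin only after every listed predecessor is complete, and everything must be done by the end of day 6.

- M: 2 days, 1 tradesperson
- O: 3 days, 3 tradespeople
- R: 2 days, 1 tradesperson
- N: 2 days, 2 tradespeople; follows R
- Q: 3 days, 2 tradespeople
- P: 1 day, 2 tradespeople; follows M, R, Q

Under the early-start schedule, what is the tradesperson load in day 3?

At early start, day 3 has: O, N, Q.
Demand: 3 + 2 + 2 = 7.

7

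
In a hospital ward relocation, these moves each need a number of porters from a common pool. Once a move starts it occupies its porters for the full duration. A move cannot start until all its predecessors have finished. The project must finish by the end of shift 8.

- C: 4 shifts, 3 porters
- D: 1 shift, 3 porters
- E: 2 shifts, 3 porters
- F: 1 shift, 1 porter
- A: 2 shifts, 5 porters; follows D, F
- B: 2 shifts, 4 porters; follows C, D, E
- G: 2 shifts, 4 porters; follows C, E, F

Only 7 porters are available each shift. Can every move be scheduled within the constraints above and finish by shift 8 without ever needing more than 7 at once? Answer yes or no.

no

The minimum achievable peak is 8; 7 < 8, so no feasible schedule stays within the cap.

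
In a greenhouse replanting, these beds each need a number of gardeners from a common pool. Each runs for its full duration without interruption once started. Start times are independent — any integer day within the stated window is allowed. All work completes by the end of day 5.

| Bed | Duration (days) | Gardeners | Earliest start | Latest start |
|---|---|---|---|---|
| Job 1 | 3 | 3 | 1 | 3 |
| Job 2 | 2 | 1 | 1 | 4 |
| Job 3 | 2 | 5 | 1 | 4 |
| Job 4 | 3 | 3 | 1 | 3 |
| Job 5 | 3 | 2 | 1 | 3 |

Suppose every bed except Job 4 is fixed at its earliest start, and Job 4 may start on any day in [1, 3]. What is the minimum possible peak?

11

Job 4@1: d1:14  d2:14  d3:8  d4:0  d5:0 → peak 14
Job 4@2: d1:11  d2:14  d3:8  d4:3  d5:0 → peak 14
Job 4@3: d1:11  d2:11  d3:8  d4:3  d5:3 → peak 11
Best is Job 4@3, peak 11.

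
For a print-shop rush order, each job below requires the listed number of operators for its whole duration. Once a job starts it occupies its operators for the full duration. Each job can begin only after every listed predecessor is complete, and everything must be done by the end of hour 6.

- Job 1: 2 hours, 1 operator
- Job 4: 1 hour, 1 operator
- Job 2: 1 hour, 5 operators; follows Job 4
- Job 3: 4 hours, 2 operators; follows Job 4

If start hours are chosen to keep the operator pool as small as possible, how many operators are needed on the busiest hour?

Early-start (Job 1@1, Job 4@1, Job 2@2, Job 3@2) gives peak 8: h1:2  h2:8  h3:2  h4:2  h5:2  h6:0.
Shift Job 2→6.
Schedule Job 1@1, Job 4@1, Job 2@6, Job 3@2: h1:2  h2:3  h3:2  h4:2  h5:2  h6:5 — peak 5.

5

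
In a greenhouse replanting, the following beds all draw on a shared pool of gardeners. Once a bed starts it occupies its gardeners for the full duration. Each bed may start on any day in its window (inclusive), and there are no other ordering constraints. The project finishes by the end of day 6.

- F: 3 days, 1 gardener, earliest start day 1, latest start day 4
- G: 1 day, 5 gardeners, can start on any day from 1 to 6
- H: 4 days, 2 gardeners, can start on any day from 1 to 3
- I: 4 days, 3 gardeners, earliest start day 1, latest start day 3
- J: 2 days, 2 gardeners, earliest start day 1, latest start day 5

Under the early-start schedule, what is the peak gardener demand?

13

Early-start schedule: F@1, G@1, H@1, I@1, J@1.
Load per day: day 1: 13, day 2: 8, day 3: 6, day 4: 5, day 5: 0, day 6: 0.
Peak is 13.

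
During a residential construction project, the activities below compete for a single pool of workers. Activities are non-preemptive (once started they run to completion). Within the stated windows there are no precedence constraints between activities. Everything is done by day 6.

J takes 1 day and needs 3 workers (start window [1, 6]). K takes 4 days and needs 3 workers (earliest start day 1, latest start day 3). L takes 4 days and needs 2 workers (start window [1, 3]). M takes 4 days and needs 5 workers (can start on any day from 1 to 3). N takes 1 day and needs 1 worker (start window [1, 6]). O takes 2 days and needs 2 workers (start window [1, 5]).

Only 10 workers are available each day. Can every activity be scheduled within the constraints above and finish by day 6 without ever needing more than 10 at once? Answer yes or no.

yes

Schedule J@1, K@1, L@1, M@2, N@1, O@5: d1:9  d2:10  d3:10  d4:10  d5:7  d6:2 — peak 10 ≤ 10.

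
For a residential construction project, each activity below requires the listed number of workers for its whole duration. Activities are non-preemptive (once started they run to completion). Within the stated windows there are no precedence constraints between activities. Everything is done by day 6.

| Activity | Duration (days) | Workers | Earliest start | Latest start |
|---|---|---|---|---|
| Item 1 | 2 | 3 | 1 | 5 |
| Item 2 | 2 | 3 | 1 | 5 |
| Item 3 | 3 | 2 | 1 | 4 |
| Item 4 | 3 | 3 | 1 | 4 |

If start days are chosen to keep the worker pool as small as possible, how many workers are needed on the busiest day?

6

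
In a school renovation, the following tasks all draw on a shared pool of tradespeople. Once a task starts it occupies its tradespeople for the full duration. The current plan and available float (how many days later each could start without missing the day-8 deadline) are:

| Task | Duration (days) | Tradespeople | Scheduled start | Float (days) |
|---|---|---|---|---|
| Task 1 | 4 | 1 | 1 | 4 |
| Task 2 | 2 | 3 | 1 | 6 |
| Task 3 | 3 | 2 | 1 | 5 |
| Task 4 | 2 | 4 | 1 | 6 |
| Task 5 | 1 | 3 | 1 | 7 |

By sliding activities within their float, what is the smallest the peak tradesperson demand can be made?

4

Early-start (Task 1@1, Task 2@1, Task 3@1, Task 4@1, Task 5@1) gives peak 13: d1:13  d2:10  d3:3  d4:1  d5:0  d6:0  d7:0  d8:0.
Shift Task 3→3, Task 4→6, Task 5→8.
Schedule Task 1@1, Task 2@1, Task 3@3, Task 4@6, Task 5@8: d1:4  d2:4  d3:3  d4:3  d5:2  d6:4  d7:4  d8:3 — peak 4.
Total tradesperson-days = 27 over 8 days ⇒ peak ≥ ⌈27/8⌉ = 4, so 4 is optimal.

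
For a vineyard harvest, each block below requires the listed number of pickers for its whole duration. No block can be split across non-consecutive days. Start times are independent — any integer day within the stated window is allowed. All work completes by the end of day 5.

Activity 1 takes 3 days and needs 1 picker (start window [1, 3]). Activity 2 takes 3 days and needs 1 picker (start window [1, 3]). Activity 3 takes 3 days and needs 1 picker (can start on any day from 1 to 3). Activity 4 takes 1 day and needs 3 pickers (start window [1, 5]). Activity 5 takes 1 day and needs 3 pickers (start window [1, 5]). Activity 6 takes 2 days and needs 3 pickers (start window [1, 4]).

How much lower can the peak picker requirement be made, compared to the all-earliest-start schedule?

7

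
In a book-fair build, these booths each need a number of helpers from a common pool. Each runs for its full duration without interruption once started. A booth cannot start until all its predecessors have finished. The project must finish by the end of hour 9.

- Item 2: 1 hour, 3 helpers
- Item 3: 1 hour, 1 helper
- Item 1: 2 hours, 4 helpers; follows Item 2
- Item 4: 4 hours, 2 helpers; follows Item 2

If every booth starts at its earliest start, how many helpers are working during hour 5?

2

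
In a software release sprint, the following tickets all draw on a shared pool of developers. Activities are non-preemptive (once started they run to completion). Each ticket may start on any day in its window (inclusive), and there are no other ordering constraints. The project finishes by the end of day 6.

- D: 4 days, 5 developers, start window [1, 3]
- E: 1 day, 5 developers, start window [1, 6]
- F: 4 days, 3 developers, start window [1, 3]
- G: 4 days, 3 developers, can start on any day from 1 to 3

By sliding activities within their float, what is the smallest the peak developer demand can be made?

11

Early-start (D@1, E@1, F@1, G@1) gives peak 16: d1:16  d2:11  d3:11  d4:11  d5:0  d6:0.
Shift F→2, G→2.
Schedule D@1, E@1, F@2, G@2: d1:10  d2:11  d3:11  d4:11  d5:6  d6:0 — peak 11.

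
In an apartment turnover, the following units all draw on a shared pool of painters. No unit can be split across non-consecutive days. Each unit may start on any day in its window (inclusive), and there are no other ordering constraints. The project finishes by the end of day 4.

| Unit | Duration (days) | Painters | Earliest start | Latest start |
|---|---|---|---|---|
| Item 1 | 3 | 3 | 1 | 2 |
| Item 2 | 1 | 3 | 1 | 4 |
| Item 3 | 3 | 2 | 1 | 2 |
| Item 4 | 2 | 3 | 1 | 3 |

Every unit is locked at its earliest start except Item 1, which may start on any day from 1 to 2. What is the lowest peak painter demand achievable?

8

Item 1@1: d1:11  d2:8  d3:5  d4:0 → peak 11
Item 1@2: d1:8  d2:8  d3:5  d4:3 → peak 8
Best is Item 1@2, peak 8.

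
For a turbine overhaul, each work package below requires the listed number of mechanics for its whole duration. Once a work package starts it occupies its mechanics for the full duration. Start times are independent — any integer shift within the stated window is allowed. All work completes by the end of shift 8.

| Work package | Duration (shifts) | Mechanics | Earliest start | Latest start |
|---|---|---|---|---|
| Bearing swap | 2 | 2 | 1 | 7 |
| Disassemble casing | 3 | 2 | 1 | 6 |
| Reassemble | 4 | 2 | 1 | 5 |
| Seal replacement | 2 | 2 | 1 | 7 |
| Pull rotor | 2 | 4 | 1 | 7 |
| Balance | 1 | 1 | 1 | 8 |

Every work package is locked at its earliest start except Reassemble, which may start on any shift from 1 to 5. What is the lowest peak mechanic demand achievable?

Reassemble@1: s1:13  s2:12  s3:4  s4:2  s5:0  s6:0  s7:0  s8:0 → peak 13
Reassemble@2: s1:11  s2:12  s3:4  s4:2  s5:2  s6:0  s7:0  s8:0 → peak 12
Reassemble@3: s1:11  s2:10  s3:4  s4:2  s5:2  s6:2  s7:0  s8:0 → peak 11
Reassemble@4: s1:11  s2:10  s3:2  s4:2  s5:2  s6:2  s7:2  s8:0 → peak 11
Reassemble@5: s1:11  s2:10  s3:2  s4:0  s5:2  s6:2  s7:2  s8:2 → peak 11
Best is Reassemble@3, peak 11.

11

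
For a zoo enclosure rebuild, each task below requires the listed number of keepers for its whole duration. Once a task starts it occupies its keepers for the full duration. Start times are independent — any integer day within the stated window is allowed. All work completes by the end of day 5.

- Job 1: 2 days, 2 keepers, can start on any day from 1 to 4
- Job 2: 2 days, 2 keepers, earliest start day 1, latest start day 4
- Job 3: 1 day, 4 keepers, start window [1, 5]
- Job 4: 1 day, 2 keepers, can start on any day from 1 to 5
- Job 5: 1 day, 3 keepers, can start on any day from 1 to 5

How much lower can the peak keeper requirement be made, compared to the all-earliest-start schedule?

Early-start peak: d1:13  d2:4  d3:0  d4:0  d5:0 ⇒ 13.
Leveled (Job 1@1, Job 2@1, Job 3@3, Job 4@4, Job 5@5): d1:4  d2:4  d3:4  d4:2  d5:3 ⇒ 4.
Reduction 13 − 4 = 9.

9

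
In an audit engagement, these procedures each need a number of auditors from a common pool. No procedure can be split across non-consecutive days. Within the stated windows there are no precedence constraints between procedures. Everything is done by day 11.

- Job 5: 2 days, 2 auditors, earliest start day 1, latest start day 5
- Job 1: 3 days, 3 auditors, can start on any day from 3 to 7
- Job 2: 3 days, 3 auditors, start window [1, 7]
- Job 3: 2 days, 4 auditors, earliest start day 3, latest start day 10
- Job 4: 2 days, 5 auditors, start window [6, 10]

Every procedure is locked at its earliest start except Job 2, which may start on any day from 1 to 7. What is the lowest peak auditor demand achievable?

Job 2@1: d1:5  d2:5  d3:10  d4:7  d5:3  d6:5  d7:5  d8:0  d9:0  d10:0  d11:0 → peak 10
Job 2@2: d1:2  d2:5  d3:10  d4:10  d5:3  d6:5  d7:5  d8:0  d9:0  d10:0  d11:0 → peak 10
Job 2@3: d1:2  d2:2  d3:10  d4:10  d5:6  d6:5  d7:5  d8:0  d9:0  d10:0  d11:0 → peak 10
Job 2@4: d1:2  d2:2  d3:7  d4:10  d5:6  d6:8  d7:5  d8:0  d9:0  d10:0  d11:0 → peak 10
Job 2@5: d1:2  d2:2  d3:7  d4:7  d5:6  d6:8  d7:8  d8:0  d9:0  d10:0  d11:0 → peak 8
Job 2@6: d1:2  d2:2  d3:7  d4:7  d5:3  d6:8  d7:8  d8:3  d9:0  d10:0  d11:0 → peak 8
Job 2@7: d1:2  d2:2  d3:7  d4:7  d5:3  d6:5  d7:8  d8:3  d9:3  d10:0  d11:0 → peak 8
Best is Job 2@5, peak 8.

8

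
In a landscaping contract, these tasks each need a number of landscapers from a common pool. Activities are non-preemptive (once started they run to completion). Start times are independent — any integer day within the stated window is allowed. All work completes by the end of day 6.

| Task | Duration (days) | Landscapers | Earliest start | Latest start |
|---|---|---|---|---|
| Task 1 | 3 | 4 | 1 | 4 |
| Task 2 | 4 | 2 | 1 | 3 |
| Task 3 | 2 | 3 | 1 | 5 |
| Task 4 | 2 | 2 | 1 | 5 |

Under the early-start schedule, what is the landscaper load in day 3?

6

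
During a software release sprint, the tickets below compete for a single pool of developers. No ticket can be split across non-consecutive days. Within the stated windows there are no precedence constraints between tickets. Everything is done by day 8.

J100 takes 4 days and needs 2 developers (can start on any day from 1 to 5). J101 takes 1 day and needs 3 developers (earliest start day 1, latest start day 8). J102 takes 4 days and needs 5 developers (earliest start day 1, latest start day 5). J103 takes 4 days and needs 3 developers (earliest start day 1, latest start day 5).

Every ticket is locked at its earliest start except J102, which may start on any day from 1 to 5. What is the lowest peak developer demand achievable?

8

J102@1: d1:13  d2:10  d3:10  d4:10  d5:0  d6:0  d7:0  d8:0 → peak 13
J102@2: d1:8  d2:10  d3:10  d4:10  d5:5  d6:0  d7:0  d8:0 → peak 10
J102@3: d1:8  d2:5  d3:10  d4:10  d5:5  d6:5  d7:0  d8:0 → peak 10
J102@4: d1:8  d2:5  d3:5  d4:10  d5:5  d6:5  d7:5  d8:0 → peak 10
J102@5: d1:8  d2:5  d3:5  d4:5  d5:5  d6:5  d7:5  d8:5 → peak 8
Best is J102@5, peak 8.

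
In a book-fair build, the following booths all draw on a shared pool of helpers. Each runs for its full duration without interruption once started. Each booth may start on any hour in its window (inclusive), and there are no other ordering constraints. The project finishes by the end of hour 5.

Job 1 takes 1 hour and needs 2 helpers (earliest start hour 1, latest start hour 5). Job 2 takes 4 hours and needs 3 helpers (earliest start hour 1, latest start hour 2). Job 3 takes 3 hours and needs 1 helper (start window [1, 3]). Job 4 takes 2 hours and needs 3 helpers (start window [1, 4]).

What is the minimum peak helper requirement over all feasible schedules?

6

Early-start (Job 1@1, Job 2@1, Job 3@1, Job 4@1) gives peak 9: h1:9  h2:7  h3:4  h4:3  h5:0.
Shift Job 4→4.
Schedule Job 1@1, Job 2@1, Job 3@1, Job 4@4: h1:6  h2:4  h3:4  h4:6  h5:3 — peak 6.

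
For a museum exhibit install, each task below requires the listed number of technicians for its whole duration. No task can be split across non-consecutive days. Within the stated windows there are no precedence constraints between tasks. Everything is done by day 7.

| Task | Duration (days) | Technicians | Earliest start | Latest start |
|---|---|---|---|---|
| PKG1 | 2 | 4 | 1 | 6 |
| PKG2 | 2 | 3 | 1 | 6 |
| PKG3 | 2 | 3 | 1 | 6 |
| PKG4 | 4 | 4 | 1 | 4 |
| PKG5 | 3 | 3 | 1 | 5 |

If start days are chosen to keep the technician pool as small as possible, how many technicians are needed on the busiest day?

7

Early-start (PKG1@1, PKG2@1, PKG3@1, PKG4@1, PKG5@1) gives peak 17: d1:17  d2:17  d3:7  d4:4  d5:0  d6:0  d7:0.
Shift PKG3→3, PKG4→3, PKG5→5.
Schedule PKG1@1, PKG2@1, PKG3@3, PKG4@3, PKG5@5: d1:7  d2:7  d3:7  d4:7  d5:7  d6:7  d7:3 — peak 7.
Total technician-days = 45 over 7 days ⇒ peak ≥ ⌈45/7⌉ = 7, so 7 is optimal.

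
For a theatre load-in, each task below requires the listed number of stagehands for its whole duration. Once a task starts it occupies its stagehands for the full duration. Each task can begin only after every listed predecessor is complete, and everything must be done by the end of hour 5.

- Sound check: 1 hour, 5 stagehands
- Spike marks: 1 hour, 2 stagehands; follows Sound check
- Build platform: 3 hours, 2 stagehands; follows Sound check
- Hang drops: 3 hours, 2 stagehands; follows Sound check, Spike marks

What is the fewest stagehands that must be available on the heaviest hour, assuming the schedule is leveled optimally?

5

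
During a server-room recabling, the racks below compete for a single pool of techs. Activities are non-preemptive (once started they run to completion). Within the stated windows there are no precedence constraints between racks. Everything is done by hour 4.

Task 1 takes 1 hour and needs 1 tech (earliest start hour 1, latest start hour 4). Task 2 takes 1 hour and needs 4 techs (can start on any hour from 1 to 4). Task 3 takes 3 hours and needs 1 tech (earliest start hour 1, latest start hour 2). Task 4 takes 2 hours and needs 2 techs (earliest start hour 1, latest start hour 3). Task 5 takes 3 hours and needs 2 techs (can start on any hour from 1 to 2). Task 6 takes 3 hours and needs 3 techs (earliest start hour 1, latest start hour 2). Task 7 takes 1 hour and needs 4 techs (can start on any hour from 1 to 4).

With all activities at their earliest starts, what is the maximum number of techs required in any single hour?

17

Early-start schedule: Task 1@1, Task 2@1, Task 3@1, Task 4@1, Task 5@1, Task 6@1, Task 7@1.
Load per hour: hour 1: 17, hour 2: 8, hour 3: 6, hour 4: 0.
Peak is 17.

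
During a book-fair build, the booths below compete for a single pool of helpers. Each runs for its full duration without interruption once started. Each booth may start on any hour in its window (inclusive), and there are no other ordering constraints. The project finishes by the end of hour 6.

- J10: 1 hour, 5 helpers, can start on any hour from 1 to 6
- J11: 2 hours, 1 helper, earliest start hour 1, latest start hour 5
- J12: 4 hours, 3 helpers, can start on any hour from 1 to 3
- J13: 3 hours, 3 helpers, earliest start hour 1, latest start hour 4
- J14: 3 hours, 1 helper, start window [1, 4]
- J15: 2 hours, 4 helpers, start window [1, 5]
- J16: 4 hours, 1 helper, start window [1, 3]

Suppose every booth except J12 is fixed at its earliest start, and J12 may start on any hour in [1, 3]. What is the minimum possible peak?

15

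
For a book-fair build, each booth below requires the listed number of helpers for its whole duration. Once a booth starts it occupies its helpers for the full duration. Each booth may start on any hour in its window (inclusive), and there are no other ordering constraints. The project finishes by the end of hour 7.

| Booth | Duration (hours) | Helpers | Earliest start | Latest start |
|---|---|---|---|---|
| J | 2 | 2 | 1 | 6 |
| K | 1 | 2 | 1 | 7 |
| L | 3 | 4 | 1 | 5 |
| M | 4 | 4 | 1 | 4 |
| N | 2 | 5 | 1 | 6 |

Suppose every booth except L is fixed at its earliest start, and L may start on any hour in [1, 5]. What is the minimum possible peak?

L@1: h1:17  h2:15  h3:8  h4:4  h5:0  h6:0  h7:0 → peak 17
L@2: h1:13  h2:15  h3:8  h4:8  h5:0  h6:0  h7:0 → peak 15
L@3: h1:13  h2:11  h3:8  h4:8  h5:4  h6:0  h7:0 → peak 13
L@4: h1:13  h2:11  h3:4  h4:8  h5:4  h6:4  h7:0 → peak 13
L@5: h1:13  h2:11  h3:4  h4:4  h5:4  h6:4  h7:4 → peak 13
Best is L@3, peak 13.

13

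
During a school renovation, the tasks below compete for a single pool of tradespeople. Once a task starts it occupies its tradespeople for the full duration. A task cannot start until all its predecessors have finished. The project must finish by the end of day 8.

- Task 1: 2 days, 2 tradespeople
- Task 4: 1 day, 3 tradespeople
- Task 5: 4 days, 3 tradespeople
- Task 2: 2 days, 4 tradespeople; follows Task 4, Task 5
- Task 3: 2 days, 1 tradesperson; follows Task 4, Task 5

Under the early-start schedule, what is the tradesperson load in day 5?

5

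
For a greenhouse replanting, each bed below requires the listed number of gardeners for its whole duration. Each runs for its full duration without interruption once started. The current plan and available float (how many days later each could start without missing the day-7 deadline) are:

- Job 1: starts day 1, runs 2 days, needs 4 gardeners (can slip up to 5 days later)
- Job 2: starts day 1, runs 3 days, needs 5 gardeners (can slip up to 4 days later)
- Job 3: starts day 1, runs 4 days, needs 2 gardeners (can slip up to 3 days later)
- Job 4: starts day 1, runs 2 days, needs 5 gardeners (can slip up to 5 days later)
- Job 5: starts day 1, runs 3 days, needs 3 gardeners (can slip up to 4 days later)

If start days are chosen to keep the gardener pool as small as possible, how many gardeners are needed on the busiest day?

Early-start (Job 1@1, Job 2@1, Job 3@1, Job 4@1, Job 5@1) gives peak 19: d1:19  d2:19  d3:10  d4:2  d5:0  d6:0  d7:0.
Shift Job 2→3, Job 4→6, Job 5→5.
Schedule Job 1@1, Job 2@3, Job 3@1, Job 4@6, Job 5@5: d1:6  d2:6  d3:7  d4:7  d5:8  d6:8  d7:8 — peak 8.
Total gardener-days = 50 over 7 days ⇒ peak ≥ ⌈50/7⌉ = 8, so 8 is optimal.

8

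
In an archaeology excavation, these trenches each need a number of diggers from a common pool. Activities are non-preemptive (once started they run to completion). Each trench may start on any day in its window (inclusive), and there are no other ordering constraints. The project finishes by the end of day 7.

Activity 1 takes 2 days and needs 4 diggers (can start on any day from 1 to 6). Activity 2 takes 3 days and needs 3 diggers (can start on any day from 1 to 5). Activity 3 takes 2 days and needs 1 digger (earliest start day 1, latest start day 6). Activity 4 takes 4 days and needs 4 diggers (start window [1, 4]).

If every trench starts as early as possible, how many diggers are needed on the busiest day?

Early-start schedule: Activity 1@1, Activity 2@1, Activity 3@1, Activity 4@1.
Load per day: day 1: 12, day 2: 12, day 3: 7, day 4: 4, day 5: 0, day 6: 0, day 7: 0.
Peak is 12.

12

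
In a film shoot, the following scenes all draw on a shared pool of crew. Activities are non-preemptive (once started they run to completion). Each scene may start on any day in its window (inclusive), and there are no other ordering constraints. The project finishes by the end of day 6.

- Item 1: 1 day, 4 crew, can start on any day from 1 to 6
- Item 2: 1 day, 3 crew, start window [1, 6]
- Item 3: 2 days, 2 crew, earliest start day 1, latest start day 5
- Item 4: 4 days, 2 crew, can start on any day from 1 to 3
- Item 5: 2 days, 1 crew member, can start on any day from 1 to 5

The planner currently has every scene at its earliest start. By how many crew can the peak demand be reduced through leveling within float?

Early-start peak: d1:12  d2:5  d3:2  d4:2  d5:0  d6:0 ⇒ 12.
Leveled (Item 1@1, Item 2@2, Item 3@3, Item 4@3, Item 5@5): d1:4  d2:3  d3:4  d4:4  d5:3  d6:3 ⇒ 4.
Reduction 12 − 4 = 8.

8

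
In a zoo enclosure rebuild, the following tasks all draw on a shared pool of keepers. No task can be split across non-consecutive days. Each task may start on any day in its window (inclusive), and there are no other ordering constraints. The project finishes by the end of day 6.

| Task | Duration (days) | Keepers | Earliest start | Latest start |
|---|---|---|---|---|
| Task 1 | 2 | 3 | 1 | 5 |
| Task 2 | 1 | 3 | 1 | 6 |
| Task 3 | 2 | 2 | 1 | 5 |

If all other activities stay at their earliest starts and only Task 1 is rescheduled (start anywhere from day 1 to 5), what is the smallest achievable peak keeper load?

5

Task 1@1: d1:8  d2:5  d3:0  d4:0  d5:0  d6:0 → peak 8
Task 1@2: d1:5  d2:5  d3:3  d4:0  d5:0  d6:0 → peak 5
Task 1@3: d1:5  d2:2  d3:3  d4:3  d5:0  d6:0 → peak 5
Task 1@4: d1:5  d2:2  d3:0  d4:3  d5:3  d6:0 → peak 5
Task 1@5: d1:5  d2:2  d3:0  d4:0  d5:3  d6:3 → peak 5
Best is Task 1@2, peak 5.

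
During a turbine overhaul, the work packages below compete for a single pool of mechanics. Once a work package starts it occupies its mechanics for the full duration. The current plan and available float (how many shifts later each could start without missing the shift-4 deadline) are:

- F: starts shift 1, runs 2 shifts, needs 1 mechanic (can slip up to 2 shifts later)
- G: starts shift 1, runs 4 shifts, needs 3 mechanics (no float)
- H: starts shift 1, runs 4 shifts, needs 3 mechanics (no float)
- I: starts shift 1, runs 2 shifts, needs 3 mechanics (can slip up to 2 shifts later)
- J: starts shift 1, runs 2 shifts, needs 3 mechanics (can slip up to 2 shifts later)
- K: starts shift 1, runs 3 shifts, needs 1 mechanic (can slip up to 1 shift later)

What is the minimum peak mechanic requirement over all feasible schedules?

11

Early-start (F@1, G@1, H@1, I@1, J@1, K@1) gives peak 14: s1:14  s2:14  s3:7  s4:6.
Shift J→3.
Schedule F@1, G@1, H@1, I@1, J@3, K@1: s1:11  s2:11  s3:10  s4:9 — peak 11.
Total mechanic-shifts = 41 over 4 shifts ⇒ peak ≥ ⌈41/4⌉ = 11, so 11 is optimal.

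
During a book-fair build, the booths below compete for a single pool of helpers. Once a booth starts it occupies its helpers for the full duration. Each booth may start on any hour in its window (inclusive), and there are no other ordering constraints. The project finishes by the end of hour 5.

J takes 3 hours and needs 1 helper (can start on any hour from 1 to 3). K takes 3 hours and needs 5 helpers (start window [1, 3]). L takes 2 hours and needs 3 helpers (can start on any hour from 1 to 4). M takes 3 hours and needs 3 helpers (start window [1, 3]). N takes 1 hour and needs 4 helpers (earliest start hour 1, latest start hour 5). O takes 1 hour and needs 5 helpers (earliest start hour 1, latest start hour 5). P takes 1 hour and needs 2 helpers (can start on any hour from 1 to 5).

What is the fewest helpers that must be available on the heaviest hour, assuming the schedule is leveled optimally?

9

Early-start (J@1, K@1, L@1, M@1, N@1, O@1, P@1) gives peak 23: h1:23  h2:12  h3:9  h4:0  h5:0.
Shift M→3, N→4, O→5, P→4.
Schedule J@1, K@1, L@1, M@3, N@4, O@5, P@4: h1:9  h2:9  h3:9  h4:9  h5:8 — peak 9.
Total helper-hours = 44 over 5 hours ⇒ peak ≥ ⌈44/5⌉ = 9, so 9 is optimal.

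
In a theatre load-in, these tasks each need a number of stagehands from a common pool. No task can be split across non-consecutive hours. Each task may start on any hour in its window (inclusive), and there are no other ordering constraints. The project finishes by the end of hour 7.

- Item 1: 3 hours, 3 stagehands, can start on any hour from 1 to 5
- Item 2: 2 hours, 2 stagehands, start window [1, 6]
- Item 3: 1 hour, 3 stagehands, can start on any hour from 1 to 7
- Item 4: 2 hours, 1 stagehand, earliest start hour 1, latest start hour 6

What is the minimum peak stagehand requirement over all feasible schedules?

Early-start (Item 1@1, Item 2@1, Item 3@1, Item 4@1) gives peak 9: h1:9  h2:6  h3:3  h4:0  h5:0  h6:0  h7:0.
Shift Item 2→4, Item 3→6, Item 4→4.
Schedule Item 1@1, Item 2@4, Item 3@6, Item 4@4: h1:3  h2:3  h3:3  h4:3  h5:3  h6:3  h7:0 — peak 3.
Total stagehand-hours = 18 over 7 hours ⇒ peak ≥ ⌈18/7⌉ = 3, so 3 is optimal.

3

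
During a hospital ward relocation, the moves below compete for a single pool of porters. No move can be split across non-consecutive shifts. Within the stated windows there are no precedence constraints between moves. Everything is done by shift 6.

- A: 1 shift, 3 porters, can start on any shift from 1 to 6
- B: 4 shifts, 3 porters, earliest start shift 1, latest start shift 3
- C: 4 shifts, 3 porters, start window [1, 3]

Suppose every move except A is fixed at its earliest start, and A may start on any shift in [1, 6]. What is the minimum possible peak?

A@1: s1:9  s2:6  s3:6  s4:6  s5:0  s6:0 → peak 9
A@2: s1:6  s2:9  s3:6  s4:6  s5:0  s6:0 → peak 9
A@3: s1:6  s2:6  s3:9  s4:6  s5:0  s6:0 → peak 9
A@4: s1:6  s2:6  s3:6  s4:9  s5:0  s6:0 → peak 9
A@5: s1:6  s2:6  s3:6  s4:6  s5:3  s6:0 → peak 6
A@6: s1:6  s2:6  s3:6  s4:6  s5:0  s6:3 → peak 6
Best is A@5, peak 6.

6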